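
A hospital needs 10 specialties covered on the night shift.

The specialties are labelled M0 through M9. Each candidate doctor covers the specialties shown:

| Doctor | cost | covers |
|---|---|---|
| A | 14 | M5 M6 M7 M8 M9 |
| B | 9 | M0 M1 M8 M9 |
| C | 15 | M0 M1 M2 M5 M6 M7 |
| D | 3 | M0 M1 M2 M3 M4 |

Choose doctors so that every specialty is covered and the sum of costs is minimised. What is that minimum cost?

A, D together cover every specialty (A ∪ D = {M0, M1, M2, M3, M4, M5, M6, M7, M8, M9}); total cost 14 + 3 = 17.
No covering selection has total cost below 17.

17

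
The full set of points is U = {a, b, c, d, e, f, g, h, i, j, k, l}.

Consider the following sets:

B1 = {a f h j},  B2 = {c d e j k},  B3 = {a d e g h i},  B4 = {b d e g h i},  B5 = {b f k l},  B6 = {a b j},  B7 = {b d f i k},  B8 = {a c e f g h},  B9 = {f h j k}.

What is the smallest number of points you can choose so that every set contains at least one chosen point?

T = {g, j, k} meets every set (each contains at least one member of T), and |T| = 3.
No choice of 2 points meets every set, so 3 is the minimum.

3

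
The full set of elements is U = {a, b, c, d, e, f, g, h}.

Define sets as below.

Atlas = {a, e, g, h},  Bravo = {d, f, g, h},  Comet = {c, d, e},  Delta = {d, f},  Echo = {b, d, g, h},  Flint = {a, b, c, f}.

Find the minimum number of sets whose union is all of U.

Take {Atlas, Comet, Flint}. Their union is {a, b, c, d, e, f, g, h}, which is all 8 elements.
No 2 of the 6 sets cover everything (all 15 combinations miss at least one element), so 3 is optimal.

3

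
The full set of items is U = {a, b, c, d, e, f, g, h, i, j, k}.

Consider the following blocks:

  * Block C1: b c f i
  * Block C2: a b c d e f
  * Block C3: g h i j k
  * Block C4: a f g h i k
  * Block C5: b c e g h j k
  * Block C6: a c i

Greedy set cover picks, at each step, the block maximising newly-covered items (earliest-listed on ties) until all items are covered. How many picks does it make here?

3

Greedy: pick C5 (covers 7 new) → pick C2 (covers 3 new) → pick C1 (covers 1 new). Total picks: 3.
(The true minimum cover uses only 2 blocks, so greedy is not optimal here.)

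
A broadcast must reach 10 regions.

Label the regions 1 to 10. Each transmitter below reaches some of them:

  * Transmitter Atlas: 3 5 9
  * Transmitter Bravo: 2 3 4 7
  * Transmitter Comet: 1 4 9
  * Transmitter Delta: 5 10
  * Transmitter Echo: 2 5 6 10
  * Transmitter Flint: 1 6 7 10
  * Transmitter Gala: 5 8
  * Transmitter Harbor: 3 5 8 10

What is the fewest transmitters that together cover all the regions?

Atlas and Bravo and Flint and Gala together: Atlas ∪ Bravo ∪ Flint ∪ Gala = {1, 2, 3, 4, 5, 6, 7, 8, 9, 10} — every region is covered.
No 3 of the 8 transmitters cover everything (all 56 combinations miss at least one region), so 4 is optimal.

4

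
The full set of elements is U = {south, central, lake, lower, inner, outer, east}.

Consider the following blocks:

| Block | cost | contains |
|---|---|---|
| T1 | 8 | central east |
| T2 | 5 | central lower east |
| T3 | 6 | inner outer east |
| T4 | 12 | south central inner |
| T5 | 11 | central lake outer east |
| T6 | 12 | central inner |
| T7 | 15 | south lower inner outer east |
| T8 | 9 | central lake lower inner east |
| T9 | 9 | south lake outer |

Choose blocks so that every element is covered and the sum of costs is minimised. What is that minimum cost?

18

T8, T9 together cover every element (T8 ∪ T9 = {south, central, lake, lower, inner, outer, east}); total cost 9 + 9 = 18.
The greedy pick T2, T3, T9 costs 20; no covering selection beats 18.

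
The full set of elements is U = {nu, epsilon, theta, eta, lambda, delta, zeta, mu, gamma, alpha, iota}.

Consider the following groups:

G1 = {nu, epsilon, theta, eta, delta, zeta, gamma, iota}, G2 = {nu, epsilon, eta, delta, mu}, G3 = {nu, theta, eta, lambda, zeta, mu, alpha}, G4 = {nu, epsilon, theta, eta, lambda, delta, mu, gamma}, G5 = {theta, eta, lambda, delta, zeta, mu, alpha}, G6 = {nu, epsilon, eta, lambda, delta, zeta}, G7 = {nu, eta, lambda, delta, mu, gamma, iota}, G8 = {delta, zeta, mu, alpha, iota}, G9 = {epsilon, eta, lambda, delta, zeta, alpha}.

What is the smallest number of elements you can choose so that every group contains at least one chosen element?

The 2 elements {nu, zeta} hit every group.
No single element lies in every group, so at least 2 are needed and 2 is optimal.

2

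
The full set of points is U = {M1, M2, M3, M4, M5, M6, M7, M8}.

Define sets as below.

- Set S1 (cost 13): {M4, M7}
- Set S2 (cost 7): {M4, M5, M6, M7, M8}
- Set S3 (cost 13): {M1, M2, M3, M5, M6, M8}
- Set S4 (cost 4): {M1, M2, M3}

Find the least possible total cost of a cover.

S2, S4 together cover every point (S2 ∪ S4 = {M1, M2, M3, M4, M5, M6, M7, M8}); total cost 7 + 4 = 11.
No covering selection has total cost below 11.

11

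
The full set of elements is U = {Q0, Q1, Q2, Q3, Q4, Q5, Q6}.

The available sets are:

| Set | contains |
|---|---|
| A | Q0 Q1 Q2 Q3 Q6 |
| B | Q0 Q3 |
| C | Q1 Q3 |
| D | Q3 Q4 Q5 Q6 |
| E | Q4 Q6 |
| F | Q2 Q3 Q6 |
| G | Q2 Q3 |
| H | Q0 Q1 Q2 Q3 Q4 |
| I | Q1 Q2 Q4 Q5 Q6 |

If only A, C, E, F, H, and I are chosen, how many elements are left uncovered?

Union of A, C, E, F, H, I = {Q0, Q1, Q2, Q3, Q4, Q5, Q6} — that's every element, so 0 are uncovered.

0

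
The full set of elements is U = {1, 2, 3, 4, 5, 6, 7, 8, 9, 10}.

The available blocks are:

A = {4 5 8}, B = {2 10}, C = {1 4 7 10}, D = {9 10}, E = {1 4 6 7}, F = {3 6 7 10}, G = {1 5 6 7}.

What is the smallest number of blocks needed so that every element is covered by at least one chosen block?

A and B and D and F and G together: A ∪ B ∪ D ∪ F ∪ G = {1, 2, 3, 4, 5, 6, 7, 8, 9, 10} — every element is covered.
No 4 of the 7 blocks cover everything (all 35 combinations miss at least one element), so 5 is optimal.

5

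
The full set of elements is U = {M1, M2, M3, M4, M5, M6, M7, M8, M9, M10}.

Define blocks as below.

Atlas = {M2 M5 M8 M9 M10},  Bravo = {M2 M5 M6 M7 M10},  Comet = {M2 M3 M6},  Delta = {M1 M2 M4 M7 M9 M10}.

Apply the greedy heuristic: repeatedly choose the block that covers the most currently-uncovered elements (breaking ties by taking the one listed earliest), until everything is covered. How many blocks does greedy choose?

Greedy: pick Delta (covers 6 new) → pick Atlas (covers 2 new) → pick Comet (covers 2 new). Total picks: 3.

3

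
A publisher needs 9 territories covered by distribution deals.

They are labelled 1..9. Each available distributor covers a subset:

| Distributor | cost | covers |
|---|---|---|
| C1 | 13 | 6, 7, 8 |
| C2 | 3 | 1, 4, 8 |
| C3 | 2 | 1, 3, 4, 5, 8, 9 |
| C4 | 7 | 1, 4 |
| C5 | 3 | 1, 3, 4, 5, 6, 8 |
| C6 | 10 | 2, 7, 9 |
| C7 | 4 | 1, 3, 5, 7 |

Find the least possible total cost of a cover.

C5, C6 together cover every territory (C5 ∪ C6 = {1, 2, 3, 4, 5, 6, 7, 8, 9}); total cost 3 + 10 = 13.
The greedy pick C3, C5, C7, C6 costs 19; no covering selection beats 13.

13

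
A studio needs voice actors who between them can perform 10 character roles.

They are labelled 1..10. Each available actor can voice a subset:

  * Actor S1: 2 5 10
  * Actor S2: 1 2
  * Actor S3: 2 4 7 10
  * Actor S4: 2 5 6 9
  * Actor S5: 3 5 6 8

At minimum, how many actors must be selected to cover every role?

4

Take {S2, S3, S4, S5}. Their union is {1, 2, 3, 4, 5, 6, 7, 8, 9, 10}, which is all 10 roles.
No 3 of the 5 actors cover everything (all 10 combinations miss at least one role), so 4 is optimal.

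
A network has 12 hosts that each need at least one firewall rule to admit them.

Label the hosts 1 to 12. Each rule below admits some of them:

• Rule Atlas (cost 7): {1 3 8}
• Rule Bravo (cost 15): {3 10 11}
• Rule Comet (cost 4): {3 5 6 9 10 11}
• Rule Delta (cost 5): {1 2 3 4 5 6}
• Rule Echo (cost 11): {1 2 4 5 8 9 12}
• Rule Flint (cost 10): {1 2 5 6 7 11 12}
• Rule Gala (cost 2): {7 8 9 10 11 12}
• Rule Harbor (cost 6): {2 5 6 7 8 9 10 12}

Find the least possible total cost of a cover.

7

Delta, Gala together cover every host (Delta ∪ Gala = {1, 2, 3, 4, 5, 6, 7, 8, 9, 10, 11, 12}); total cost 5 + 2 = 7.
No covering selection has total cost below 7.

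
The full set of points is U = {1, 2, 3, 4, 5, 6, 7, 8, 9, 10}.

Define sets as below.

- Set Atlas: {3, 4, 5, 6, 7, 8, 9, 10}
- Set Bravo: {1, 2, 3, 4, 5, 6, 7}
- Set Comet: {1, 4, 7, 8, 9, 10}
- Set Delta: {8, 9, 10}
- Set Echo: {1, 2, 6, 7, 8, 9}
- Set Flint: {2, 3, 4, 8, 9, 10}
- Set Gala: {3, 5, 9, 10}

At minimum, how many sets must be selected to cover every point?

2

Bravo and Comet cover everything between them: the union {1, 2, 3, 4, 5, 6, 7, 8, 9, 10} is all of U.
No single set has all 10 points (the largest, Atlas, has 8), so 2 is optimal.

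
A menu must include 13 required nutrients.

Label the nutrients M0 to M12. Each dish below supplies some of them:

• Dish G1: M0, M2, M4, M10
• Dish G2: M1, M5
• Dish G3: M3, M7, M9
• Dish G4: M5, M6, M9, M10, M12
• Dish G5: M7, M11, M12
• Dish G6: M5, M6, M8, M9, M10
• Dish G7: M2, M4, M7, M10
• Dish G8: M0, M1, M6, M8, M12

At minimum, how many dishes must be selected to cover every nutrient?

Take {G1, G2, G3, G5, G8}. Their union is {M0, M1, M2, M3, M4, M5, M6, M7, M8, M9, M10, M11, M12}, which is all 13 nutrients.
No 4 of the 8 dishes cover everything (all 70 combinations miss at least one nutrient), so 5 is optimal.

5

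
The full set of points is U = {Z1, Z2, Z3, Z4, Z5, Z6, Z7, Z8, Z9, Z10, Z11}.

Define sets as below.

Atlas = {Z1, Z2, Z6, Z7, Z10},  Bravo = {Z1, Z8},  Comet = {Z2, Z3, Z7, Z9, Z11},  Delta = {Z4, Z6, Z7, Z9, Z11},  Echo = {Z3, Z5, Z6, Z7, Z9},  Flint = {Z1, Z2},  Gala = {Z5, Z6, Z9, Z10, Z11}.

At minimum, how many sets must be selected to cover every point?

4

Bravo, Comet, Delta, and Gala cover everything between them: the union {Z1, Z2, Z3, Z4, Z5, Z6, Z7, Z8, Z9, Z10, Z11} is all of U.
No 3 of the 7 sets cover everything (all 35 combinations miss at least one point), so 4 is optimal.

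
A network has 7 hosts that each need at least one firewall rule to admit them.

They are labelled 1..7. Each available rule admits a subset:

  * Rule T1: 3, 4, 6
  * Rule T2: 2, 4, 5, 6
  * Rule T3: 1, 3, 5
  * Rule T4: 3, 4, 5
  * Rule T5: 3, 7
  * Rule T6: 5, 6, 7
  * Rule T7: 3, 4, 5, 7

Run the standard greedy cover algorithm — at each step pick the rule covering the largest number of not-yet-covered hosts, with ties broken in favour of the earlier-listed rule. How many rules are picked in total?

3

Greedy: pick T2 (covers 4 new) → pick T3 (covers 2 new) → pick T5 (covers 1 new). Total picks: 3.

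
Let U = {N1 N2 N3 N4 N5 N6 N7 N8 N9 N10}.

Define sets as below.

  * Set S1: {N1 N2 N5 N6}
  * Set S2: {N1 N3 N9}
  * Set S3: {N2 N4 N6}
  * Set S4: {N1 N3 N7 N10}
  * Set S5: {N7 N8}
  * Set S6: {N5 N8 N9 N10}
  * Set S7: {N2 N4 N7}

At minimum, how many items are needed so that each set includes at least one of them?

3

The 3 items {N6, N7, N9} hit every set.
The sets S2, S3, S5 are pairwise disjoint, so any hitting set needs a separate item for each — at least 3. Hence 3 is optimal.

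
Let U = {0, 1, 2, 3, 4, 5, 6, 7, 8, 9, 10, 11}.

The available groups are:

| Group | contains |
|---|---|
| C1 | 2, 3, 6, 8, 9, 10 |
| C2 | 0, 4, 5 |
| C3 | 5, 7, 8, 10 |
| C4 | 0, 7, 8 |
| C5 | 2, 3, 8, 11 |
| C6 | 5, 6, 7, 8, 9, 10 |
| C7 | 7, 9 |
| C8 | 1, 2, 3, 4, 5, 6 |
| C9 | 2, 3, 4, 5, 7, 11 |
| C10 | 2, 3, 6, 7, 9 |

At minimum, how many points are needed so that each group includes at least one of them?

3

Take H = {4, 8, 9}. Each listed group contains at least one of these, so H is a hitting set of size 3.
The groups C2, C5, C7 are pairwise disjoint, so any hitting set needs a separate point for each — at least 3. Hence 3 is optimal.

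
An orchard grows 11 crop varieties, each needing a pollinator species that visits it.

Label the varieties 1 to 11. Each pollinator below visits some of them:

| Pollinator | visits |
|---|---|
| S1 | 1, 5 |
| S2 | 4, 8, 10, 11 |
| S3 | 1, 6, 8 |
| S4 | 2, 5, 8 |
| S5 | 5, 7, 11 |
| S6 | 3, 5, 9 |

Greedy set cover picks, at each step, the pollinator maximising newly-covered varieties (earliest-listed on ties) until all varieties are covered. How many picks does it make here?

5

Greedy: pick S2 (covers 4 new) → pick S6 (covers 3 new) → pick S3 (covers 2 new) → pick S4 (covers 1 new) → pick S5 (covers 1 new). Total picks: 5.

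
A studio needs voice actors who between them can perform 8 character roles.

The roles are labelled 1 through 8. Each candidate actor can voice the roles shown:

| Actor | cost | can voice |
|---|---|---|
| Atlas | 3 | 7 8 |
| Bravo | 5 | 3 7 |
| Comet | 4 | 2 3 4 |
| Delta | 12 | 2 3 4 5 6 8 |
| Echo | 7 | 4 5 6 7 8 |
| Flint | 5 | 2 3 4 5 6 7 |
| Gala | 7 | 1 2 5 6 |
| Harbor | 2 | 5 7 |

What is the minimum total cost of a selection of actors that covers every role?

14

Atlas, Comet, Gala together cover every role (Atlas ∪ Comet ∪ Gala = {1, 2, 3, 4, 5, 6, 7, 8}); total cost 3 + 4 + 7 = 14.
The greedy pick Flint, Atlas, Gala costs 15; no covering selection beats 14.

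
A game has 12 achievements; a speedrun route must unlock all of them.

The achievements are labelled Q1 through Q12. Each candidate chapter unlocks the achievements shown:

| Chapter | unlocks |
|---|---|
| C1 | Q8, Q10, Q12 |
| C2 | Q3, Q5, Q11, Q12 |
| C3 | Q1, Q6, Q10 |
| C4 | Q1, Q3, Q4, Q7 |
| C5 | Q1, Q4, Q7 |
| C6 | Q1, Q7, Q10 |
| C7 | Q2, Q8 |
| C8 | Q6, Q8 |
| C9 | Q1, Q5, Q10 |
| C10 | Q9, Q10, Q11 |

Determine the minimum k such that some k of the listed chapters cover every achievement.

C2 and C5 and C7 and C8 and C10 together: C2 ∪ C5 ∪ C7 ∪ C8 ∪ C10 = {Q1, Q2, Q3, Q4, Q5, Q6, Q7, Q8, Q9, Q10, Q11, Q12} — every achievement is covered.
No 4 of the 10 chapters cover everything (all 210 combinations miss at least one achievement), so 5 is optimal.

5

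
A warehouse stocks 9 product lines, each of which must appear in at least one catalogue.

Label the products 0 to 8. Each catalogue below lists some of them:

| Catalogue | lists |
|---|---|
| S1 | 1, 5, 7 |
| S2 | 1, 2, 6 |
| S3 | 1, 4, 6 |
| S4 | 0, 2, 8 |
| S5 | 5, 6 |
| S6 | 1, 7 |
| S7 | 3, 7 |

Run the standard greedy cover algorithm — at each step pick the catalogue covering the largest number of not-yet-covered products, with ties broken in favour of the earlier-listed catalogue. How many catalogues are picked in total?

Greedy: pick S1 (covers 3 new) → pick S4 (covers 3 new) → pick S3 (covers 2 new) → pick S7 (covers 1 new). Total picks: 4.

4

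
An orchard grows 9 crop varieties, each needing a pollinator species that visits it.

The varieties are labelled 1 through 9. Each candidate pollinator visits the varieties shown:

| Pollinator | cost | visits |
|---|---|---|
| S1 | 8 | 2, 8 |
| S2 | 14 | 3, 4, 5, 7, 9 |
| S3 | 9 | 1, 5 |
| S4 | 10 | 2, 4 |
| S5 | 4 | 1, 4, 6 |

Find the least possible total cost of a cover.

S1, S2, S5 together cover every variety (S1 ∪ S2 ∪ S5 = {1, 2, 3, 4, 5, 6, 7, 8, 9}); total cost 8 + 14 + 4 = 26.
No covering selection has total cost below 26.

26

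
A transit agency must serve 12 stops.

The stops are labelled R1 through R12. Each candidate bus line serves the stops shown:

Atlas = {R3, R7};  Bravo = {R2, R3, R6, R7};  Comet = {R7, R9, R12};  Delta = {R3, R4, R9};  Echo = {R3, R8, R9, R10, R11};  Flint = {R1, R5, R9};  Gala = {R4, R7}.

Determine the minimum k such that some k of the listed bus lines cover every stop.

5

Bravo and Comet and Echo and Flint and Gala together: Bravo ∪ Comet ∪ Echo ∪ Flint ∪ Gala = {R1, R2, R3, R4, R5, R6, R7, R8, R9, R10, R11, R12} — every stop is covered.
No 4 of the 7 bus lines cover everything (all 35 combinations miss at least one stop), so 5 is optimal.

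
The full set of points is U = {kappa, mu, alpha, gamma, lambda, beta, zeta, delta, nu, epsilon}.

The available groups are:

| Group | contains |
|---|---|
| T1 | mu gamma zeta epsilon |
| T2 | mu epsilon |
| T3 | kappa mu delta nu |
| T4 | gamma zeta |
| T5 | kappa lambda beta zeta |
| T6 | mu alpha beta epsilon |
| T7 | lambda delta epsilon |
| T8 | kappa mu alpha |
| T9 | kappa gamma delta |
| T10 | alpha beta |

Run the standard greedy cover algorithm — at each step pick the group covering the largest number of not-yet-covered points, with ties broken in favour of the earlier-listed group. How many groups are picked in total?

Greedy: pick T1 (covers 4 new) → pick T3 (covers 3 new) → pick T5 (covers 2 new) → pick T6 (covers 1 new). Total picks: 4.

4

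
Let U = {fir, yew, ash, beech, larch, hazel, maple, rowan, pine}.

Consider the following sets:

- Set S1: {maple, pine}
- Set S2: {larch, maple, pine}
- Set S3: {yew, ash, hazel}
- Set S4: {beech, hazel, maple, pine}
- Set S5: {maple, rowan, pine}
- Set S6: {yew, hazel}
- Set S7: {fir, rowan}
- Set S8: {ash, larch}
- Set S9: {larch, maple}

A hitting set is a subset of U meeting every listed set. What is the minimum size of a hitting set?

The 4 elements {fir, ash, hazel, maple} hit every set.
The sets S1, S6, S7, S8 are pairwise disjoint, so any hitting set needs a separate element for each — at least 4. Hence 4 is optimal.

4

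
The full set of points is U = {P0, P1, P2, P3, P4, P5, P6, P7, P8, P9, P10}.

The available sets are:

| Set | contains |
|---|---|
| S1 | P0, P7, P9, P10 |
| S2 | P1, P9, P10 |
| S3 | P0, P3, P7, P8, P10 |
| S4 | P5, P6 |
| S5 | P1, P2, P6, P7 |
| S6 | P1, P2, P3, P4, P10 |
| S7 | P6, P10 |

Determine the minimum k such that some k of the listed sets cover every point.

S1 and S3 and S4 and S6 together: S1 ∪ S3 ∪ S4 ∪ S6 = {P0, P1, P2, P3, P4, P5, P6, P7, P8, P9, P10} — every point is covered.
No 3 of the 7 sets cover everything (all 35 combinations miss at least one point), so 4 is optimal.

4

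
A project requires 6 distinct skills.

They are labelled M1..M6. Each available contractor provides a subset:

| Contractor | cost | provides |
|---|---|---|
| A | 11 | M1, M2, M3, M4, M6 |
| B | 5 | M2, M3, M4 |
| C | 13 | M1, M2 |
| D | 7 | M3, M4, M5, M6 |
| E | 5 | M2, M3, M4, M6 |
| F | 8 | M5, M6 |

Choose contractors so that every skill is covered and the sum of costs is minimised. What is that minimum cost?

A, D together cover every skill (A ∪ D = {M1, M2, M3, M4, M5, M6}); total cost 11 + 7 = 18.
The greedy pick E, D, A costs 23; no covering selection beats 18.

18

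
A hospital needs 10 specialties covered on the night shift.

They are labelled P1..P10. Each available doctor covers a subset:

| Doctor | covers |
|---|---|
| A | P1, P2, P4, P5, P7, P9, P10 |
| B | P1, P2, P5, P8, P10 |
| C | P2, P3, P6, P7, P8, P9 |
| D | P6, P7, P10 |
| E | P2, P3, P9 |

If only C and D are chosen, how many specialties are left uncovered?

Union of C, D = {P2, P3, P6, P7, P8, P9, P10}.
Not covered: P1, P4, P5 — 3 specialties.

3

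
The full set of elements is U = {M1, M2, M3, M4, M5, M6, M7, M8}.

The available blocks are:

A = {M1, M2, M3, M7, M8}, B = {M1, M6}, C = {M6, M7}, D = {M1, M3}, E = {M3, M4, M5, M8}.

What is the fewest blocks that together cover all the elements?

Take {A, B, E}. Their union is {M1, M2, M3, M4, M5, M6, M7, M8}, which is all 8 elements.
Only A contains M2, so A is forced; the remaining 3 elements need at least 2 more blocks (each remaining block adds at most 2) — so at least 3 blocks are needed, and 3 is optimal.

3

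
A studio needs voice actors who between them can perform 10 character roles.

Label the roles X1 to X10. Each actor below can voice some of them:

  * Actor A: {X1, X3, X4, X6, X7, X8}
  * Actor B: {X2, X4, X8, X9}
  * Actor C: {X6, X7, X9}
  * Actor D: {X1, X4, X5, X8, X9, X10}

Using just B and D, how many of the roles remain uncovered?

3

Union of B, D = {X1, X2, X4, X5, X8, X9, X10}.
Not covered: X3, X6, X7 — 3 roles.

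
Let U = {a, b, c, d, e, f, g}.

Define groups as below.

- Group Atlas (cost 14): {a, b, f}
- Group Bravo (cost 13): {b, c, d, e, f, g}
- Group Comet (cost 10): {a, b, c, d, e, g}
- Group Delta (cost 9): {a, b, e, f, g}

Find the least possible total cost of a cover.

19

Comet, Delta together cover every point (Comet ∪ Delta = {a, b, c, d, e, f, g}); total cost 10 + 9 = 19.
No covering selection has total cost below 19.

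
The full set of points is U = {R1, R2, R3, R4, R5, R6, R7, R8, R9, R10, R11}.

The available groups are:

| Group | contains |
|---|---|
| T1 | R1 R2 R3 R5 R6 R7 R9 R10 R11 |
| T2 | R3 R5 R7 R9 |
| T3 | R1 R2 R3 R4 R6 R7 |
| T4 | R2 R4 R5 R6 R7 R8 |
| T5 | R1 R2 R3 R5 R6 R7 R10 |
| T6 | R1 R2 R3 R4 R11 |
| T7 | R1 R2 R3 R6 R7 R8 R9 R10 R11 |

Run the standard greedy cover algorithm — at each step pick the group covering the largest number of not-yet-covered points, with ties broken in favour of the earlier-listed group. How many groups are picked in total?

Greedy: pick T1 (covers 9 new) → pick T4 (covers 2 new). Total picks: 2.

2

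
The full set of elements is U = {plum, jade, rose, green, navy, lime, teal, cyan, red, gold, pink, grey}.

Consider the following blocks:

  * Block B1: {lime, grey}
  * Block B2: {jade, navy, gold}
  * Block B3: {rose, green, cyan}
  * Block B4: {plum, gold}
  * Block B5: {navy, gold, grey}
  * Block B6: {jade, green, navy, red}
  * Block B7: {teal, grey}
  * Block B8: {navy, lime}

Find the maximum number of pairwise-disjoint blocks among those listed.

4

B3, B4, B7, B8 are pairwise disjoint (B3={rose,green,cyan}; B4={plum,gold}; B7={teal,grey}; B8={navy,lime}).
Every remaining block overlaps one of these, and no 5 of the listed blocks are pairwise disjoint, so 4 is the maximum.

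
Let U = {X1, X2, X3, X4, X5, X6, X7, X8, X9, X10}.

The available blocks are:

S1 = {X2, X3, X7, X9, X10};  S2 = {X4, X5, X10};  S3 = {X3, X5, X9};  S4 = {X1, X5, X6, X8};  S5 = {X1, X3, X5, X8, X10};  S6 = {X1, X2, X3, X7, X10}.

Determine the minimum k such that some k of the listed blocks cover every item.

3

S1 and S2 and S4 together: S1 ∪ S2 ∪ S4 = {X1, X2, X3, X4, X5, X6, X7, X8, X9, X10} — every item is covered.
Only S2 contains X4, so S2 is forced; the remaining 7 items need at least 2 more blocks (each remaining block adds at most 4) — so at least 3 blocks are needed, and 3 is optimal.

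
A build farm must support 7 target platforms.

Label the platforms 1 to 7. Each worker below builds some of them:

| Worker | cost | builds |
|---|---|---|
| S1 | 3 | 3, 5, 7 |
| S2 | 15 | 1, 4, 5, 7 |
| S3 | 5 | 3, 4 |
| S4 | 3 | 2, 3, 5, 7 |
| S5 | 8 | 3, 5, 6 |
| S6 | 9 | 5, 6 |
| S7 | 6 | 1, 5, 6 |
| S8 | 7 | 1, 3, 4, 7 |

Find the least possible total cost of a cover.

S3, S4, S7 together cover every platform (S3 ∪ S4 ∪ S7 = {1, 2, 3, 4, 5, 6, 7}); total cost 5 + 3 + 6 = 14.
No covering selection has total cost below 14.

14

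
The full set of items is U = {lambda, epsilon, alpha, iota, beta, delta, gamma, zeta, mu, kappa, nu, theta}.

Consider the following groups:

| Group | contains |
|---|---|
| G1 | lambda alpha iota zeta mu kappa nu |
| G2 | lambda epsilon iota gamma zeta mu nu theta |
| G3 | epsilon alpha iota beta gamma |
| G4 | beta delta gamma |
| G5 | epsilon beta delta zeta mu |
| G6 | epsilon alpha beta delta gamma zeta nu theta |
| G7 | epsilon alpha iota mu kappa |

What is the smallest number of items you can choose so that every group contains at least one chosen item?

2

H = {gamma, mu} meets every group (each contains at least one member of H), and |H| = 2.
The groups G1, G4 are pairwise disjoint, so any hitting set needs a separate item for each — at least 2. Hence 2 is optimal.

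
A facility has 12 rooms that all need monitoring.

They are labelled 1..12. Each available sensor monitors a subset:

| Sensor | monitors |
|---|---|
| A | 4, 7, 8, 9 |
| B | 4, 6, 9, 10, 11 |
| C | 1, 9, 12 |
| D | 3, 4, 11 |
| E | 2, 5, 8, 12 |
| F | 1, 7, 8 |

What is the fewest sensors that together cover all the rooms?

4

B and D and E and F together: B ∪ D ∪ E ∪ F = {1, 2, 3, 4, 5, 6, 7, 8, 9, 10, 11, 12} — every room is covered.
Only D contains 3, so D is forced; the remaining 9 rooms need at least 3 more sensors (each remaining sensor adds at most 4) — so at least 4 sensors are needed, and 4 is optimal.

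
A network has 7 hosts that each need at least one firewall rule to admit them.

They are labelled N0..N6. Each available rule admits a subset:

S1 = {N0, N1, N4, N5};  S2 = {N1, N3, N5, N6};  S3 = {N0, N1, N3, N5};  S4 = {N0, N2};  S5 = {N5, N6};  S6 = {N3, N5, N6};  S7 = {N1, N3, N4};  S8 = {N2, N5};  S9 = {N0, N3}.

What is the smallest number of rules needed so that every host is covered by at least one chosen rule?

Take {S4, S5, S7}. Their union is {N0, N1, N2, N3, N4, N5, N6}, which is all 7 hosts.
No 2 of the 9 rules cover everything (all 36 combinations miss at least one host), so 3 is optimal.

3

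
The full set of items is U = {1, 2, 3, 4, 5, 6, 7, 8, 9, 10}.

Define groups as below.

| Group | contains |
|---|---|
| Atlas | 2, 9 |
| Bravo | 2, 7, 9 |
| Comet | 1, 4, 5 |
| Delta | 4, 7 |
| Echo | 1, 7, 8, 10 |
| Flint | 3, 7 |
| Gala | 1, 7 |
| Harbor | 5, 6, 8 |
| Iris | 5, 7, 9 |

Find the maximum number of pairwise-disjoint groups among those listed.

Atlas, Comet, Flint are pairwise disjoint (Atlas={2,9}; Comet={1,4,5}; Flint={3,7}).
Every remaining group overlaps one of these, and no 4 of the listed groups are pairwise disjoint, so 3 is the maximum.

3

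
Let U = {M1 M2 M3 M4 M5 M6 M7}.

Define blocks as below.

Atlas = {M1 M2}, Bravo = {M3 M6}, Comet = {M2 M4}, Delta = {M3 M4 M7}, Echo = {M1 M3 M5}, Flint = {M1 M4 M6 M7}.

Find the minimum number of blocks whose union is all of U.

Comet, Echo, and Flint cover everything between them: the union {M1, M2, M3, M4, M5, M6, M7} is all of U.
Only Echo contains M5, so Echo is forced; the remaining 4 points need at least 2 more blocks (each remaining block adds at most 3) — so at least 3 blocks are needed, and 3 is optimal.

3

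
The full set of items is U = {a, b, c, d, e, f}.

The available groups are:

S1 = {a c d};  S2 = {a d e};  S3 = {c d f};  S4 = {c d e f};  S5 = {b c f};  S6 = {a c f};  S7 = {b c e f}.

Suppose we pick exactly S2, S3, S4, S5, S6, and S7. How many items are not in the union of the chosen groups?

Union of S2, S3, S4, S5, S6, S7 = {a, b, c, d, e, f} — that's every item, so 0 are uncovered.

0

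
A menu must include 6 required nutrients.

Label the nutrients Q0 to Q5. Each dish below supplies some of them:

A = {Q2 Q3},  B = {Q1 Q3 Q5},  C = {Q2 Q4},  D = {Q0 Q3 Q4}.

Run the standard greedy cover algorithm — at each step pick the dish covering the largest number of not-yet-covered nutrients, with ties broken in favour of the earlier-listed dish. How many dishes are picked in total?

Greedy: pick B (covers 3 new) → pick C (covers 2 new) → pick D (covers 1 new). Total picks: 3.

3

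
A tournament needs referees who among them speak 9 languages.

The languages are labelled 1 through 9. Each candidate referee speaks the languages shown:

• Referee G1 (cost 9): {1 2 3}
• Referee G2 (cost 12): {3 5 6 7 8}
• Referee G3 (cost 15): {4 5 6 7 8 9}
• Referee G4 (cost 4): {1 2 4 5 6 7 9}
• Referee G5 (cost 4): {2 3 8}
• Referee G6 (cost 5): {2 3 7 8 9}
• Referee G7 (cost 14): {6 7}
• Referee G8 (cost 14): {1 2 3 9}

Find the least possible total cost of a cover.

G4, G5 together cover every language (G4 ∪ G5 = {1, 2, 3, 4, 5, 6, 7, 8, 9}); total cost 4 + 4 = 8.
No covering selection has total cost below 8.

8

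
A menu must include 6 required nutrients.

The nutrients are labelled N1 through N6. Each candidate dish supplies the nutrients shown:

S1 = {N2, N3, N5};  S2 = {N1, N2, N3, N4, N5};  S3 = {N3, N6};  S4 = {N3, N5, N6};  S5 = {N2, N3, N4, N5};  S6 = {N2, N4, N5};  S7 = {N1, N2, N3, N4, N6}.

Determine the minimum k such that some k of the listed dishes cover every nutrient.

Take {S2, S7}. Their union is {N1, N2, N3, N4, N5, N6}, which is all 6 nutrients.
No single dish has all 6 nutrients (the largest, S2, has 5), so 2 is optimal.

2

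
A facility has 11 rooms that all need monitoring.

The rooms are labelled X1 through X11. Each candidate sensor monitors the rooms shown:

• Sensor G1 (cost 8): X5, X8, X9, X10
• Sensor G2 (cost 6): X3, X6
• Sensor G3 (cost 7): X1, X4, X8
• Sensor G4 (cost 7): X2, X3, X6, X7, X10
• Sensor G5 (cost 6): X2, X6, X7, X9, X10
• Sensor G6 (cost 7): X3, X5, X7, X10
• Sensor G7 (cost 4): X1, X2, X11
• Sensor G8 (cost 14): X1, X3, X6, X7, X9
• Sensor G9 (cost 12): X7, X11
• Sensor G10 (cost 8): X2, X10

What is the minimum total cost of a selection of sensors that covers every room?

G3, G5, G6, G7 together cover every room (G3 ∪ G5 ∪ G6 ∪ G7 = {X1, X2, X3, X4, X5, X6, X7, X8, X9, X10, X11}); total cost 7 + 6 + 7 + 4 = 24.
No covering selection has total cost below 24.

24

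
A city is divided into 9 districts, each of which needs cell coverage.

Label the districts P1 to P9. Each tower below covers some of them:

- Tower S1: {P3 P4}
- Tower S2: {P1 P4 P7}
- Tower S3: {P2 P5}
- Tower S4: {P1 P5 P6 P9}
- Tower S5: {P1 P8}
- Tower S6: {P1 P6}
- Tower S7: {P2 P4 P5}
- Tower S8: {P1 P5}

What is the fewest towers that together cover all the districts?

5

S1 and S2 and S3 and S4 and S5 together: S1 ∪ S2 ∪ S3 ∪ S4 ∪ S5 = {P1, P2, P3, P4, P5, P6, P7, P8, P9} — every district is covered.
No 4 of the 8 towers cover everything (all 70 combinations miss at least one district), so 5 is optimal.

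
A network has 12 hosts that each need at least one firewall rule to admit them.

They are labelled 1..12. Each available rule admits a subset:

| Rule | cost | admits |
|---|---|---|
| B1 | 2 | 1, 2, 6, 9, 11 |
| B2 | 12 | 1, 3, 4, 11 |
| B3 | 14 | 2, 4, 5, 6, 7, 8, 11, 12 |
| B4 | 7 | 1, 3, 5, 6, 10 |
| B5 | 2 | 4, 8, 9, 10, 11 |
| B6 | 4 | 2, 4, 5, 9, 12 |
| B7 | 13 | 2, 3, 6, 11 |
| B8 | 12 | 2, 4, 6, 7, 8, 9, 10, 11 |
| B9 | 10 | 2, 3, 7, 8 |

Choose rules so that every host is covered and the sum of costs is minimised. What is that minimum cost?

B1, B5, B6, B9 together cover every host (B1 ∪ B5 ∪ B6 ∪ B9 = {1, 2, 3, 4, 5, 6, 7, 8, 9, 10, 11, 12}); total cost 2 + 2 + 4 + 10 = 18.
No covering selection has total cost below 18.

18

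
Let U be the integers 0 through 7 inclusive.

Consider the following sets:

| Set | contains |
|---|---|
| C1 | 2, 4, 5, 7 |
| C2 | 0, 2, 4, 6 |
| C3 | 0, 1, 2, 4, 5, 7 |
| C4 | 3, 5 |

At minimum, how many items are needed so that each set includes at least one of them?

H = {2, 5} meets every set (each contains at least one member of H), and |H| = 2.
The sets C2, C4 are pairwise disjoint, so any hitting set needs a separate item for each — at least 2. Hence 2 is optimal.

2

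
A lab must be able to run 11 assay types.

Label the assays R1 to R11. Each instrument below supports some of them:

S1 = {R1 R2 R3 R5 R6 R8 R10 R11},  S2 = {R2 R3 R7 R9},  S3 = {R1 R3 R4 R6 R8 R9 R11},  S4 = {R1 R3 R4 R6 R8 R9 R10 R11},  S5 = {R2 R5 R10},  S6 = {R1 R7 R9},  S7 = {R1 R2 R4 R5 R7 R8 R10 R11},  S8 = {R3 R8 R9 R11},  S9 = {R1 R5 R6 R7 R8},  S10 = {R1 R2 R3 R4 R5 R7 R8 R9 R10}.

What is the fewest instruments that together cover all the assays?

Take {S1, S10}. Their union is {R1, R2, R3, R4, R5, R6, R7, R8, R9, R10, R11}, which is all 11 assays.
No single instrument has all 11 assays (the largest, S10, has 9), so 2 is optimal.

2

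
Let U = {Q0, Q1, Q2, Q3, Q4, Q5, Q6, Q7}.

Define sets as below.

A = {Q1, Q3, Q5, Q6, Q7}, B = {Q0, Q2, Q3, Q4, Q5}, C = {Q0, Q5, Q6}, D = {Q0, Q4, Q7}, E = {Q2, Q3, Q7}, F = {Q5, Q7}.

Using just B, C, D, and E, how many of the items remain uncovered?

1

Union of B, C, D, E = {Q0, Q2, Q3, Q4, Q5, Q6, Q7}.
Not covered: Q1 — 1 item.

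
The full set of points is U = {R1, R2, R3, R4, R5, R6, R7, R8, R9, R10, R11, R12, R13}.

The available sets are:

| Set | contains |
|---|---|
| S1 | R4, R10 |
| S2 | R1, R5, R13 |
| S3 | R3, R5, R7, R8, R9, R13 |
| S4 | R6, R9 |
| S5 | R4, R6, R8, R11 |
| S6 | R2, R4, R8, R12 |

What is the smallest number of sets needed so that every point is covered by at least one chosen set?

S1, S2, S3, S5, and S6 cover everything between them: the union {R1, R2, R3, R4, R5, R6, R7, R8, R9, R10, R11, R12, R13} is all of U.
No 4 of the 6 sets cover everything (all 15 combinations miss at least one point), so 5 is optimal.

5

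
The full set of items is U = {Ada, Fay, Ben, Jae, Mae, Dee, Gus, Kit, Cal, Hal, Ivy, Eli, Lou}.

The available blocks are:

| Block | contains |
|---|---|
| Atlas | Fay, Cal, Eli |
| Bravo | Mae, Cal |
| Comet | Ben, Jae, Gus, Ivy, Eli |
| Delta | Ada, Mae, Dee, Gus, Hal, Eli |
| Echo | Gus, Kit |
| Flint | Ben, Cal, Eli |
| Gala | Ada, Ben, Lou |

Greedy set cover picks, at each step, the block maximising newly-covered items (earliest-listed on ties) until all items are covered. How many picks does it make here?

Greedy: pick Delta (covers 6 new) → pick Comet (covers 3 new) → pick Atlas (covers 2 new) → pick Echo (covers 1 new) → pick Gala (covers 1 new). Total picks: 5.

5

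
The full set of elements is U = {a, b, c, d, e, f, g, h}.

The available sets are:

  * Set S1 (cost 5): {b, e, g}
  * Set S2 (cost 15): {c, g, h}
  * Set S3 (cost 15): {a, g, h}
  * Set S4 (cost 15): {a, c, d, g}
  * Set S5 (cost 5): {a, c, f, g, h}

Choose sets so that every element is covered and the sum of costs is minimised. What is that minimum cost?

25

S1, S4, S5 together cover every element (S1 ∪ S4 ∪ S5 = {a, b, c, d, e, f, g, h}); total cost 5 + 15 + 5 = 25.
No covering selection has total cost below 25.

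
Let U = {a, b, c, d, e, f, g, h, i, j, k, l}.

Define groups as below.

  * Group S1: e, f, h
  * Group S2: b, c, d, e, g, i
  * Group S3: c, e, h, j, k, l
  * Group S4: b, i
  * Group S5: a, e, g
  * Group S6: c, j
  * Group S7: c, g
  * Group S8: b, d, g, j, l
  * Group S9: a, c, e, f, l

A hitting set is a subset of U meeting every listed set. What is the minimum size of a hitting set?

3

T = {b, c, e} meets every group (each contains at least one member of T), and |T| = 3.
The groups S1, S4, S7 are pairwise disjoint, so any hitting set needs a separate element for each — at least 3. Hence 3 is optimal.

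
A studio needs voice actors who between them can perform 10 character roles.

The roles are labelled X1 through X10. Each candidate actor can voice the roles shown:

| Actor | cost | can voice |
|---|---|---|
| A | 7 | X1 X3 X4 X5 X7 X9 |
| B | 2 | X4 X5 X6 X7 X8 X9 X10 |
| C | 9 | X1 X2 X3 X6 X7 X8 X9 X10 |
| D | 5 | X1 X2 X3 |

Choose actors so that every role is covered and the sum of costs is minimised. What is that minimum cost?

B, D together cover every role (B ∪ D = {X1, X2, X3, X4, X5, X6, X7, X8, X9, X10}); total cost 2 + 5 = 7.
No covering selection has total cost below 7.

7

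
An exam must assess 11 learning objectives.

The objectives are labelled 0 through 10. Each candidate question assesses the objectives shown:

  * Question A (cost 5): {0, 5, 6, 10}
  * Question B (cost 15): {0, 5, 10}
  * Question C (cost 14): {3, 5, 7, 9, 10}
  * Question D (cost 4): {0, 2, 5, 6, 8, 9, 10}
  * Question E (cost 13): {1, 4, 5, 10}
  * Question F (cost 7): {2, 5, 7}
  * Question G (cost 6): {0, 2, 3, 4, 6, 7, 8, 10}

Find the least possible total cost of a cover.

23

D, E, G together cover every objective (D ∪ E ∪ G = {0, 1, 2, 3, 4, 5, 6, 7, 8, 9, 10}); total cost 4 + 13 + 6 = 23.
No covering selection has total cost below 23.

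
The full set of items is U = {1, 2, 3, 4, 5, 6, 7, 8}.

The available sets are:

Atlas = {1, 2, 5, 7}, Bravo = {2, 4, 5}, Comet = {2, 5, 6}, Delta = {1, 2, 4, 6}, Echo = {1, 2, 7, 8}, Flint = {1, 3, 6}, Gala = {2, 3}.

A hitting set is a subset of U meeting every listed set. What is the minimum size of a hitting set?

H = {2, 3} meets every set (each contains at least one member of H), and |H| = 2.
The sets Bravo, Flint are pairwise disjoint, so any hitting set needs a separate item for each — at least 2. Hence 2 is optimal.

2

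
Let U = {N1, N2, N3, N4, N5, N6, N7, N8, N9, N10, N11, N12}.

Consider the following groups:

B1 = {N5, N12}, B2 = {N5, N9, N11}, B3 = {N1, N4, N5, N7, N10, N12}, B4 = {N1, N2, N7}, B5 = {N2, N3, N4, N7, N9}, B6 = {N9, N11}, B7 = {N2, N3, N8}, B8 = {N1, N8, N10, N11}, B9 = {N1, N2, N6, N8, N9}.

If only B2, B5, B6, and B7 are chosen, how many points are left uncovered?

4

Union of B2, B5, B6, B7 = {N2, N3, N4, N5, N7, N8, N9, N11}.
Not covered: N1, N6, N10, N12 — 4 points.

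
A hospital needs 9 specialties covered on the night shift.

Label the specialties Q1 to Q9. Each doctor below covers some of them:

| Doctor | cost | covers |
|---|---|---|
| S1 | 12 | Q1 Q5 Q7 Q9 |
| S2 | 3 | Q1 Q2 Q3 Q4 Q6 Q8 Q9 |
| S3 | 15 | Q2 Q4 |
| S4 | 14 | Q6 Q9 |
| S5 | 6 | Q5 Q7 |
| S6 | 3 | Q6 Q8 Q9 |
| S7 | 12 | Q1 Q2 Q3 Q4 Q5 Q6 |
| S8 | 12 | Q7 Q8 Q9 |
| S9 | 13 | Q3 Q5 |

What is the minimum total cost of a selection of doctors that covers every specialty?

9

S2, S5 together cover every specialty (S2 ∪ S5 = {Q1, Q2, Q3, Q4, Q5, Q6, Q7, Q8, Q9}); total cost 3 + 6 = 9.
No covering selection has total cost below 9.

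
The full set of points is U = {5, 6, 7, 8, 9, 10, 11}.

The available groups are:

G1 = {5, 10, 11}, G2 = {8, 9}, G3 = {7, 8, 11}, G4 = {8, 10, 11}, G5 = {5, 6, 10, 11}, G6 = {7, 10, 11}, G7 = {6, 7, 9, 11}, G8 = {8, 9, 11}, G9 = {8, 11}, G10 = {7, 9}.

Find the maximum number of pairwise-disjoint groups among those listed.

2

G2, G6 are pairwise disjoint (G2={8,9}; G6={7,10,11}).
Every remaining group overlaps one of these, and no 3 of the listed groups are pairwise disjoint, so 2 is the maximum.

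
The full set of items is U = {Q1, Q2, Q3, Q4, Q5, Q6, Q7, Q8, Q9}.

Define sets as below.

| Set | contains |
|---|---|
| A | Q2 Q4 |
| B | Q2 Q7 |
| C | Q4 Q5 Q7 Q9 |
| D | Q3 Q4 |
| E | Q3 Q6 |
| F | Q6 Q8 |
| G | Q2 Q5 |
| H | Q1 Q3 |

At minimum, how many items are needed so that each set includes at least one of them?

4

The 4 items {Q2, Q3, Q4, Q8} hit every set.
No choice of 3 items meets every set, so 4 is the minimum.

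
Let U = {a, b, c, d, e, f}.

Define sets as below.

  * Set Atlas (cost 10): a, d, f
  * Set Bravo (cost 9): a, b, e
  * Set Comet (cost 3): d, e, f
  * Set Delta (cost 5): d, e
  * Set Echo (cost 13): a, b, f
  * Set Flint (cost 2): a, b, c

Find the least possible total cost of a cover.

Comet, Flint together cover every element (Comet ∪ Flint = {a, b, c, d, e, f}); total cost 3 + 2 = 5.
No covering selection has total cost below 5.

5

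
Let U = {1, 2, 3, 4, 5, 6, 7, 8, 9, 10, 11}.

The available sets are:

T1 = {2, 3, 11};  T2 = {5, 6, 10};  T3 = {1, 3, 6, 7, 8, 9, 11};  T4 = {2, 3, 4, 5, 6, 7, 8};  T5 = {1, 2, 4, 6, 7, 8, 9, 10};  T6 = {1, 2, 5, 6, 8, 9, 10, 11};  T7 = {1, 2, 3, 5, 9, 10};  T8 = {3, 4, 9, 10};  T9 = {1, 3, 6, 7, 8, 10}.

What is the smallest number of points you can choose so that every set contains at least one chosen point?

2

H = {3, 6} meets every set (each contains at least one member of H), and |H| = 2.
The sets T1, T2 are pairwise disjoint, so any hitting set needs a separate point for each — at least 2. Hence 2 is optimal.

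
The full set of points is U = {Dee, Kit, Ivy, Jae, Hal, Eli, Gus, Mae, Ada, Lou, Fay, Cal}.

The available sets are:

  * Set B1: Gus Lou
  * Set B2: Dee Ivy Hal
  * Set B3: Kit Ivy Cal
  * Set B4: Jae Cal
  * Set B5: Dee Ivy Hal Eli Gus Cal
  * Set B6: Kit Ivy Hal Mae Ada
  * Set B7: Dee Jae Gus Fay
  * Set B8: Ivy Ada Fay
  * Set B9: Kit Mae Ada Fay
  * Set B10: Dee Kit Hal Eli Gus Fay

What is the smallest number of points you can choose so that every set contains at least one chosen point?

Take H = {Ivy, Jae, Lou, Fay}. Each listed set contains at least one of these, so H is a hitting set of size 4.
The sets B1, B2, B4, B9 are pairwise disjoint, so any hitting set needs a separate point for each — at least 4. Hence 4 is optimal.

4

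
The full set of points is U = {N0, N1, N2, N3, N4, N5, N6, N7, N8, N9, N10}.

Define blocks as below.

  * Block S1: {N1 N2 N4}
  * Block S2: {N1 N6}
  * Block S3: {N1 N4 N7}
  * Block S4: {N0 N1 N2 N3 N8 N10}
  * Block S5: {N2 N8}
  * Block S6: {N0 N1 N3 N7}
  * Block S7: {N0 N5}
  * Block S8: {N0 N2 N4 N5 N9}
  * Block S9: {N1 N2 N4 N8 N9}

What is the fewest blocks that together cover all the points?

S2, S4, S6, and S8 cover everything between them: the union {N0, N1, N2, N3, N4, N5, N6, N7, N8, N9, N10} is all of U.
No 3 of the 9 blocks cover everything (all 84 combinations miss at least one point), so 4 is optimal.

4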